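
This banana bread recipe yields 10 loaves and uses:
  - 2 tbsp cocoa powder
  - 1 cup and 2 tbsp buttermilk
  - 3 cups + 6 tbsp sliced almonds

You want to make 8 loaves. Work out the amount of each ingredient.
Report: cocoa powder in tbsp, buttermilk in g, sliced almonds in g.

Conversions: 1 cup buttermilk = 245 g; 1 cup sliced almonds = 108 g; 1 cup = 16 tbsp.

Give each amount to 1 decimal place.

Scaling factor: 8/10 = 4/5 = 0.8.
cocoa powder: 2 tbsp × 4/5 = 1.6 tbsp
buttermilk: (1 cup + 2 tbsp = 1.125 cup) × 4/5 × 245 g/cup = 220.5 g
sliced almonds: (3 cup + 6 tbsp = 3.375 cup) × 4/5 × 108 g/cup = 291.6 g

cocoa powder: 1.6 tbsp; buttermilk: 220.5 g; sliced almonds: 291.6 g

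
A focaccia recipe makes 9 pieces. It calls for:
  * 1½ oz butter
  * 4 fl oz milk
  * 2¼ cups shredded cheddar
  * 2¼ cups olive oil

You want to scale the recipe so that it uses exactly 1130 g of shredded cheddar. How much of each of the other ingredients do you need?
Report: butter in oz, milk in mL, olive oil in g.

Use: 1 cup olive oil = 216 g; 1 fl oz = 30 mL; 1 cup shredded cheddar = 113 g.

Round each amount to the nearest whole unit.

butter: 7 oz; milk: 533 mL; olive oil: 2160 g

The original recipe has 254.25 g of shredded cheddar, so the scaling factor is 1130 ÷ 254.25 = 40/9.
butter: 1.5 oz × 40/9 ≈ 7 oz
milk: 4 fl oz × 40/9 × 30 mL/fl oz ≈ 533 mL
olive oil: 2.25 cup × 40/9 × 216 g/cup = 2160 g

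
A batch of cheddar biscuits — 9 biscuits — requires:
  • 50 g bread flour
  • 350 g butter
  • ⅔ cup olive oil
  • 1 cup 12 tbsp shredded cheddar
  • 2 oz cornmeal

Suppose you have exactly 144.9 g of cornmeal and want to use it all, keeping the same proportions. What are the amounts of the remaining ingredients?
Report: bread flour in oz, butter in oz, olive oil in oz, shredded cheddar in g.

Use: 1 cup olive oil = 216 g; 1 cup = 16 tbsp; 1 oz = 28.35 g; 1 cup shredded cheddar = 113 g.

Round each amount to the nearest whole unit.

The original recipe has 56.7 g of cornmeal, so the scaling factor is 144.9 ÷ 56.7 = 23/9.
bread flour: 50 g × 23/9 ÷ 28.35 g/oz ≈ 5 oz
butter: 350 g × 23/9 ÷ 28.35 g/oz ≈ 32 oz
olive oil: 2/3 cup × 23/9 × 216 g/cup ÷ 28.35 g/oz ≈ 13 oz
shredded cheddar: (1 cup + 12 tbsp = 1.75 cup) × 23/9 × 113 g/cup ≈ 505 g

bread flour: 5 oz; butter: 32 oz; olive oil: 13 oz; shredded cheddar: 505 g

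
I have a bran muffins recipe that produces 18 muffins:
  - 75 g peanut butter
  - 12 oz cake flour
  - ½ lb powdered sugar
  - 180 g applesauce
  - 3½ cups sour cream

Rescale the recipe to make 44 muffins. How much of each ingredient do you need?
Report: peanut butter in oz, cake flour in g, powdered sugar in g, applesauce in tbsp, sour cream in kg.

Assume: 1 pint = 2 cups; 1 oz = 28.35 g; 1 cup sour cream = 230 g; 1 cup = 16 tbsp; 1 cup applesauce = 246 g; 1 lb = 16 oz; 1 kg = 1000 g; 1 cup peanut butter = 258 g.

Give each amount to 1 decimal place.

Scaling factor: 44/18 = 22/9.
peanut butter: 75 g × 22/9 ÷ 28.35 g/oz ≈ 6.5 oz
cake flour: 12 oz × 22/9 × 28.35 g/oz = 831.6 g
powdered sugar: 0.5 lb × 22/9 × 16 oz/lb × 28.35 g/oz = 554.4 g
applesauce: 180 g × 22/9 ÷ 246 g/cup × 16 tbsp/cup ≈ 28.6 tbsp
sour cream: 3.5 cup × 22/9 × 230 g/cup ÷ 1000 g/kg ≈ 2.0 kg

peanut butter: 6.5 oz; cake flour: 831.6 g; powdered sugar: 554.4 g; applesauce: 28.6 tbsp; sour cream: 2.0 kg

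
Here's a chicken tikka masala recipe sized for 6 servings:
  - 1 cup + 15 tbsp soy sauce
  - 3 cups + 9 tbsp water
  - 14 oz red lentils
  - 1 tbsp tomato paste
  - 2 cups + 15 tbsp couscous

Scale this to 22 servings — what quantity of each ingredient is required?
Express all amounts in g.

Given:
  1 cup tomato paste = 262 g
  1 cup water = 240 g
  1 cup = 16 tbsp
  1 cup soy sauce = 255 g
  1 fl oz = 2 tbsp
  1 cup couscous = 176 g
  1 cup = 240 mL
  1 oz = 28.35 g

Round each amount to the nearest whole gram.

Scaling factor: 22/6 = 11/3.
soy sauce: (1 cup + 15 tbsp = 1.9375 cup) × 11/3 × 255 g/cup ≈ 1812 g
water: (3 cup + 9 tbsp = 3.5625 cup) × 11/3 × 240 g/cup = 3135 g
red lentils: 14 oz × 11/3 × 28.35 g/oz ≈ 1455 g
tomato paste: 1 tbsp × 11/3 ÷ 16 tbsp/cup × 262 g/cup ≈ 60 g
couscous: (2 cup + 15 tbsp = 2.9375 cup) × 11/3 × 176 g/cup ≈ 1896 g

soy sauce: 1812 g; water: 3135 g; red lentils: 1455 g; tomato paste: 60 g; couscous: 1896 g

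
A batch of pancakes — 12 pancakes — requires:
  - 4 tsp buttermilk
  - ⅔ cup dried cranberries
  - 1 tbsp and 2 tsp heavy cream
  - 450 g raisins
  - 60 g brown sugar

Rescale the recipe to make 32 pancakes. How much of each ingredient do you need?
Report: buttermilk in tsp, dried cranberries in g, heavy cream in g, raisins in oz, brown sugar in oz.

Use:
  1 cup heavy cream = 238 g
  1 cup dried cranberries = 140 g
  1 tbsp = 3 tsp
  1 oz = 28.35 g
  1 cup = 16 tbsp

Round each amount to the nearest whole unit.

Scaling factor: 32/12 = 8/3.
buttermilk: 4 tsp × 8/3 ≈ 11 tsp
dried cranberries: 2/3 cup × 8/3 × 140 g/cup ≈ 249 g
heavy cream: (1 tbsp + 2 tsp = 5/3 tbsp) × 8/3 ÷ 16 tbsp/cup × 238 g/cup ≈ 66 g
raisins: 450 g × 8/3 ÷ 28.35 g/oz ≈ 42 oz
brown sugar: 60 g × 8/3 ÷ 28.35 g/oz ≈ 6 oz

buttermilk: 11 tsp; dried cranberries: 249 g; heavy cream: 66 g; raisins: 42 oz; brown sugar: 6 oz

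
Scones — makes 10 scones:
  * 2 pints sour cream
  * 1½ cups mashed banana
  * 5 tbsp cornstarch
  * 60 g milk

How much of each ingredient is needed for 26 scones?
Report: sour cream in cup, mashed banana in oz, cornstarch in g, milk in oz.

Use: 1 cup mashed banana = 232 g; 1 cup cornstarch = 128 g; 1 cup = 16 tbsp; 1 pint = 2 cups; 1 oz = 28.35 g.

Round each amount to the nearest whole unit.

Scaling factor: 26/10 = 13/5 = 2.6.
sour cream: 2 pint × 13/5 × 2 cup/pint ≈ 10 cup
mashed banana: 1.5 cup × 13/5 × 232 g/cup ÷ 28.35 g/oz ≈ 32 oz
cornstarch: 5 tbsp × 13/5 ÷ 16 tbsp/cup × 128 g/cup = 104 g
milk: 60 g × 13/5 ÷ 28.35 g/oz ≈ 6 oz

sour cream: 10 cup; mashed banana: 32 oz; cornstarch: 104 g; milk: 6 oz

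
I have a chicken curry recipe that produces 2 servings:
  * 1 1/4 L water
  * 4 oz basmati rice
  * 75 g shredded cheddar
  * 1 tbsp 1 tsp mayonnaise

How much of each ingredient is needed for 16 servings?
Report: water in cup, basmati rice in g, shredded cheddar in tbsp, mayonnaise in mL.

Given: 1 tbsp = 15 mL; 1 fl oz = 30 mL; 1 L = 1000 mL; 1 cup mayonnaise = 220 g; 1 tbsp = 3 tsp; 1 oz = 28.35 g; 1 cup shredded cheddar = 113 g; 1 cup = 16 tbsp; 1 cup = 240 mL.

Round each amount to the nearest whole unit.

Scaling factor: 16/2 = 8.
water: 1.25 L × 8 × 1000 mL/L ÷ 240 mL/cup ≈ 42 cup
basmati rice: 4 oz × 8 × 28.35 g/oz ≈ 907 g
shredded cheddar: 75 g × 8 ÷ 113 g/cup × 16 tbsp/cup ≈ 85 tbsp
mayonnaise: (1 tbsp + 1 tsp = 4/3 tbsp) × 8 × 15 mL/tbsp = 160 mL

water: 42 cup; basmati rice: 907 g; shredded cheddar: 85 tbsp; mayonnaise: 160 mL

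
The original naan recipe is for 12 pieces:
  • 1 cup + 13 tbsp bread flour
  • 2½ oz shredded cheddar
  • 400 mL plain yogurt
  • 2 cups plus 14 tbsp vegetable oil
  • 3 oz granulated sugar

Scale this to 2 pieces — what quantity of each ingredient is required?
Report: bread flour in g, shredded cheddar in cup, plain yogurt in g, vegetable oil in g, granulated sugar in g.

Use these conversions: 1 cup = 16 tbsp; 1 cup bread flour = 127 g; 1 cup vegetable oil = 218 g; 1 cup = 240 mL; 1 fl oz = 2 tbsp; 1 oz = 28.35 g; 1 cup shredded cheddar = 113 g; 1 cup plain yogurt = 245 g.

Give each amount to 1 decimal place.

Scaling factor: 2/12 = 1/6.
bread flour: (1 cup + 13 tbsp = 1.8125 cup) × 1/6 × 127 g/cup ≈ 38.4 g
shredded cheddar: 2.5 oz × 1/6 × 28.35 g/oz ÷ 113 g/cup ≈ 0.1 cup
plain yogurt: 400 mL × 1/6 ÷ 240 mL/cup × 245 g/cup ≈ 68.1 g
vegetable oil: (2 cup + 14 tbsp = 2.875 cup) × 1/6 × 218 g/cup ≈ 104.5 g
granulated sugar: 3 oz × 1/6 × 28.35 g/oz ≈ 14.2 g

bread flour: 38.4 g; shredded cheddar: 0.1 cup; plain yogurt: 68.1 g; vegetable oil: 104.5 g; granulated sugar: 14.2 g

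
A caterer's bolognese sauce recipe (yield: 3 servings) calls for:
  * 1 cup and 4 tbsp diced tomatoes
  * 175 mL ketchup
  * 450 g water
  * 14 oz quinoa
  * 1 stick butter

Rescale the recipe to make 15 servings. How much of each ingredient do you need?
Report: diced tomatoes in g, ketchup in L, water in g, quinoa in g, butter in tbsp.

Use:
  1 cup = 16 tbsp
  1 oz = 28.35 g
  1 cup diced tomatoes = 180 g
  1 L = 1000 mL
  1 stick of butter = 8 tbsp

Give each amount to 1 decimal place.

diced tomatoes: 1125.0 g; ketchup: 0.9 L; water: 2250.0 g; quinoa: 1984.5 g; butter: 40.0 tbsp

Scaling factor: 15/3 = 5.
diced tomatoes: (1 cup + 4 tbsp = 1.25 cup) × 5 × 180 g/cup = 1125.0 g
ketchup: 175 mL × 5 ÷ 1000 mL/L ≈ 0.9 L
water: 450 g × 5 = 2250.0 g
quinoa: 14 oz × 5 × 28.35 g/oz = 1984.5 g
butter: 1 stick × 5 × 8 tbsp/stick = 40.0 tbsp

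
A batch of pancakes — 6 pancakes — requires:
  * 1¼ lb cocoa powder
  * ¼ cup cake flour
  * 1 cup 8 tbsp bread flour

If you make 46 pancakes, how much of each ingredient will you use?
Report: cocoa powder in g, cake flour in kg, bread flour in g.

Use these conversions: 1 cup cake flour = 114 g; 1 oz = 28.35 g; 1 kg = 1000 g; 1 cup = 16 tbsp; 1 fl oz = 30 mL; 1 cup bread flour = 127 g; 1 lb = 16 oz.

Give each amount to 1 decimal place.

cocoa powder: 4347.0 g; cake flour: 0.2 kg; bread flour: 1460.5 g

Scaling factor: 46/6 = 23/3.
cocoa powder: 1.25 lb × 23/3 × 16 oz/lb × 28.35 g/oz = 4347.0 g
cake flour: 0.25 cup × 23/3 × 114 g/cup ÷ 1000 g/kg ≈ 0.2 kg
bread flour: (1 cup + 8 tbsp = 1.5 cup) × 23/3 × 127 g/cup = 1460.5 g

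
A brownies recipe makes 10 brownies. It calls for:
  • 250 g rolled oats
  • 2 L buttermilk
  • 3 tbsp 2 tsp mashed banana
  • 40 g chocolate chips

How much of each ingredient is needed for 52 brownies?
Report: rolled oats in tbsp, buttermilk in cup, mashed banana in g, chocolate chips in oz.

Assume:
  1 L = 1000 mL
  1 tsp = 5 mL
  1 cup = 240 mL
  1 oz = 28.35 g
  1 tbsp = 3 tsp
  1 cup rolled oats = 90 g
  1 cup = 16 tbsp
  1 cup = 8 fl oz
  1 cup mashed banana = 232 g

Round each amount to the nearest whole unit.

rolled oats: 231 tbsp; buttermilk: 43 cup; mashed banana: 276 g; chocolate chips: 7 oz

Scaling factor: 52/10 = 26/5 = 5.2.
rolled oats: 250 g × 26/5 ÷ 90 g/cup × 16 tbsp/cup ≈ 231 tbsp
buttermilk: 2 L × 26/5 × 1000 mL/L ÷ 240 mL/cup ≈ 43 cup
mashed banana: (3 tbsp + 2 tsp = 11/3 tbsp) × 26/5 ÷ 16 tbsp/cup × 232 g/cup ≈ 276 g
chocolate chips: 40 g × 26/5 ÷ 28.35 g/oz ≈ 7 oz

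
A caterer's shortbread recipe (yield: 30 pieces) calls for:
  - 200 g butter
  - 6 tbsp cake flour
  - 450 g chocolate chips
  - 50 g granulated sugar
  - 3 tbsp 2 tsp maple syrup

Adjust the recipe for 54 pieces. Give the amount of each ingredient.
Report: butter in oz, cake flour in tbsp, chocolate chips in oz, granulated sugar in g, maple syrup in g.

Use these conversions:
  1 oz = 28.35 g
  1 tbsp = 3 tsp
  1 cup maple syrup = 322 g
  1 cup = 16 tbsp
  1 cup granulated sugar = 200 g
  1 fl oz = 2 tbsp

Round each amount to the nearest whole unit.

butter: 13 oz; cake flour: 11 tbsp; chocolate chips: 29 oz; granulated sugar: 90 g; maple syrup: 133 g

Scaling factor: 54/30 = 9/5 = 1.8.
butter: 200 g × 9/5 ÷ 28.35 g/oz ≈ 13 oz
cake flour: 6 tbsp × 9/5 ≈ 11 tbsp
chocolate chips: 450 g × 9/5 ÷ 28.35 g/oz ≈ 29 oz
granulated sugar: 50 g × 9/5 = 90 g
maple syrup: (3 tbsp + 2 tsp = 11/3 tbsp) × 9/5 ÷ 16 tbsp/cup × 322 g/cup ≈ 133 g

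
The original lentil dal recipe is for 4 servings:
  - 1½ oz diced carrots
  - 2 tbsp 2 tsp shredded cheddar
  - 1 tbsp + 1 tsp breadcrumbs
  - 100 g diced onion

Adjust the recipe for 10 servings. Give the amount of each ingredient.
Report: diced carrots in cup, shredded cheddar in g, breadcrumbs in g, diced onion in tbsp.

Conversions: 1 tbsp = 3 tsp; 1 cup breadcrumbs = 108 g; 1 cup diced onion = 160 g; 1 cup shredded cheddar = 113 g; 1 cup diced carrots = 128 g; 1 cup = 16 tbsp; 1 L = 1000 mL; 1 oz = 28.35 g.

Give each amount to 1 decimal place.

diced carrots: 0.8 cup; shredded cheddar: 47.1 g; breadcrumbs: 22.5 g; diced onion: 25.0 tbsp

Scaling factor: 10/4 = 5/2 = 2.5.
diced carrots: 1.5 oz × 5/2 × 28.35 g/oz ÷ 128 g/cup ≈ 0.8 cup
shredded cheddar: (2 tbsp + 2 tsp = 8/3 tbsp) × 5/2 ÷ 16 tbsp/cup × 113 g/cup ≈ 47.1 g
breadcrumbs: (1 tbsp + 1 tsp = 4/3 tbsp) × 5/2 ÷ 16 tbsp/cup × 108 g/cup = 22.5 g
diced onion: 100 g × 5/2 ÷ 160 g/cup × 16 tbsp/cup = 25.0 tbsp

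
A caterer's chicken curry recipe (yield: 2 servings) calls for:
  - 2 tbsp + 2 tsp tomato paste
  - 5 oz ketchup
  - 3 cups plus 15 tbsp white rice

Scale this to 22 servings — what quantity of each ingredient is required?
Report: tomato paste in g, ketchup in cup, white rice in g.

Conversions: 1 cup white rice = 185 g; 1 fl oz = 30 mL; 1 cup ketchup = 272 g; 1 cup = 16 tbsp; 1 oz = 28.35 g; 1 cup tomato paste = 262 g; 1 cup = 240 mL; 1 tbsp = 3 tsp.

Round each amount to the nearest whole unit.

Scaling factor: 22/2 = 11.
tomato paste: (2 tbsp + 2 tsp = 8/3 tbsp) × 11 ÷ 16 tbsp/cup × 262 g/cup ≈ 480 g
ketchup: 5 oz × 11 × 28.35 g/oz ÷ 272 g/cup ≈ 6 cup
white rice: (3 cup + 15 tbsp = 3.9375 cup) × 11 × 185 g/cup ≈ 8013 g

tomato paste: 480 g; ketchup: 6 cup; white rice: 8013 g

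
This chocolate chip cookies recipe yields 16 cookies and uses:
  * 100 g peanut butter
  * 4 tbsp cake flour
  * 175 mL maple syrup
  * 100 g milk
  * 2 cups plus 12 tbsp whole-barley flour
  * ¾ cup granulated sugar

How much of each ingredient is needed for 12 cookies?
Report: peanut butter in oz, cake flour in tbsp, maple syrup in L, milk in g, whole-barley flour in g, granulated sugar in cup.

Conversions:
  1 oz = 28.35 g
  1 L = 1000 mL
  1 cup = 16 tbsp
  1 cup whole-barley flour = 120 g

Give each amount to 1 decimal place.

Scaling factor: 12/16 = 3/4 = 0.75.
peanut butter: 100 g × 3/4 ÷ 28.35 g/oz ≈ 2.6 oz
cake flour: 4 tbsp × 3/4 = 3.0 tbsp
maple syrup: 175 mL × 3/4 ÷ 1000 mL/L ≈ 0.1 L
milk: 100 g × 3/4 = 75.0 g
whole-barley flour: (2 cup + 12 tbsp = 2.75 cup) × 3/4 × 120 g/cup = 247.5 g
granulated sugar: 0.75 cup × 3/4 ≈ 0.6 cup

peanut butter: 2.6 oz; cake flour: 3.0 tbsp; maple syrup: 0.1 L; milk: 75.0 g; whole-barley flour: 247.5 g; granulated sugar: 0.6 cup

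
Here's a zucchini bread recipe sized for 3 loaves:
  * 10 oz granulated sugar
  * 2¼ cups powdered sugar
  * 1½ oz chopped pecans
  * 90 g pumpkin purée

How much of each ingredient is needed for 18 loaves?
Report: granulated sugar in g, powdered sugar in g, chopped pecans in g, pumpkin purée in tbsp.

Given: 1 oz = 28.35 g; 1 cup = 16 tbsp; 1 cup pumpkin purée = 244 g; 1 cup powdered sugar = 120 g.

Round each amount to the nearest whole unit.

Scaling factor: 18/3 = 6.
granulated sugar: 10 oz × 6 × 28.35 g/oz = 1701 g
powdered sugar: 2.25 cup × 6 × 120 g/cup = 1620 g
chopped pecans: 1.5 oz × 6 × 28.35 g/oz ≈ 255 g
pumpkin purée: 90 g × 6 ÷ 244 g/cup × 16 tbsp/cup ≈ 35 tbsp

granulated sugar: 1701 g; powdered sugar: 1620 g; chopped pecans: 255 g; pumpkin purée: 35 tbsp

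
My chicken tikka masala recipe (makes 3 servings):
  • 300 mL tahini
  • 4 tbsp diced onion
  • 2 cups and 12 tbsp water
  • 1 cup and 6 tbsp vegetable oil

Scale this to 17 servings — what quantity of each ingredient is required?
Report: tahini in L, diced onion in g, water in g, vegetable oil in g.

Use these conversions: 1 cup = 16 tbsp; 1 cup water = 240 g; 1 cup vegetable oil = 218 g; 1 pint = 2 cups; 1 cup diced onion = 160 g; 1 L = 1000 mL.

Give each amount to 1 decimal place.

tahini: 1.7 L; diced onion: 226.7 g; water: 3740.0 g; vegetable oil: 1698.6 g

Scaling factor: 17/3.
tahini: 300 mL × 17/3 ÷ 1000 mL/L = 1.7 L
diced onion: 4 tbsp × 17/3 ÷ 16 tbsp/cup × 160 g/cup ≈ 226.7 g
water: (2 cup + 12 tbsp = 2.75 cup) × 17/3 × 240 g/cup = 3740.0 g
vegetable oil: (1 cup + 6 tbsp = 1.375 cup) × 17/3 × 218 g/cup ≈ 1698.6 g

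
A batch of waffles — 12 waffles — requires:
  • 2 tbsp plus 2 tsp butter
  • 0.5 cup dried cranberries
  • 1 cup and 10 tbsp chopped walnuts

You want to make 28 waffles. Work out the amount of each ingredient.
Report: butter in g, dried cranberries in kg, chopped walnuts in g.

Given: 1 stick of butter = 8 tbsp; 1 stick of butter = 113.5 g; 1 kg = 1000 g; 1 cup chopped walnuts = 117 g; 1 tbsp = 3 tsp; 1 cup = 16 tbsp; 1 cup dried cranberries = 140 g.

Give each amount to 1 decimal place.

Scaling factor: 28/12 = 7/3.
butter: (2 tbsp + 2 tsp = 8/3 tbsp) × 7/3 ÷ 8 tbsp/stick × 113.5 g/stick ≈ 88.3 g
dried cranberries: 0.5 cup × 7/3 × 140 g/cup ÷ 1000 g/kg ≈ 0.2 kg
chopped walnuts: (1 cup + 10 tbsp = 1.625 cup) × 7/3 × 117 g/cup ≈ 443.6 g

butter: 88.3 g; dried cranberries: 0.2 kg; chopped walnuts: 443.6 g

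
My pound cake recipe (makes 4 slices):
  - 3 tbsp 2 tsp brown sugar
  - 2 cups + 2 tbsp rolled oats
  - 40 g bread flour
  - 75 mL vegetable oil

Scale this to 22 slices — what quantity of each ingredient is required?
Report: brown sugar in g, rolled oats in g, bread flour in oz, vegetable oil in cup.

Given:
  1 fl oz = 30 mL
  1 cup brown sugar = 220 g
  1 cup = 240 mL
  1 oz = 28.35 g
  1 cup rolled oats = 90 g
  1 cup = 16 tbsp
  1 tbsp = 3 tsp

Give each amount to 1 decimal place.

Scaling factor: 22/4 = 11/2 = 5.5.
brown sugar: (3 tbsp + 2 tsp = 11/3 tbsp) × 11/2 ÷ 16 tbsp/cup × 220 g/cup ≈ 277.3 g
rolled oats: (2 cup + 2 tbsp = 2.125 cup) × 11/2 × 90 g/cup ≈ 1051.9 g
bread flour: 40 g × 11/2 ÷ 28.35 g/oz ≈ 7.8 oz
vegetable oil: 75 mL × 11/2 ÷ 240 mL/cup ≈ 1.7 cup

brown sugar: 277.3 g; rolled oats: 1051.9 g; bread flour: 7.8 oz; vegetable oil: 1.7 cup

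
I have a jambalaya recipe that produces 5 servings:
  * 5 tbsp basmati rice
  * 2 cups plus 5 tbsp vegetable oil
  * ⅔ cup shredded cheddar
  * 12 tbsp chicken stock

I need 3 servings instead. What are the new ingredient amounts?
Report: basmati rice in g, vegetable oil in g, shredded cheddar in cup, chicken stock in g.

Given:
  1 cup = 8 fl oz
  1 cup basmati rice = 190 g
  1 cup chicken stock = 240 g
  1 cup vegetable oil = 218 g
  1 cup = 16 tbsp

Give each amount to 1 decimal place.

basmati rice: 35.6 g; vegetable oil: 302.5 g; shredded cheddar: 0.4 cup; chicken stock: 108.0 g

Scaling factor: 3/5 = 0.6.
basmati rice: 5 tbsp × 3/5 ÷ 16 tbsp/cup × 190 g/cup ≈ 35.6 g
vegetable oil: (2 cup + 5 tbsp = 2.3125 cup) × 3/5 × 218 g/cup ≈ 302.5 g
shredded cheddar: 2/3 cup × 3/5 = 0.4 cup
chicken stock: 12 tbsp × 3/5 ÷ 16 tbsp/cup × 240 g/cup = 108.0 g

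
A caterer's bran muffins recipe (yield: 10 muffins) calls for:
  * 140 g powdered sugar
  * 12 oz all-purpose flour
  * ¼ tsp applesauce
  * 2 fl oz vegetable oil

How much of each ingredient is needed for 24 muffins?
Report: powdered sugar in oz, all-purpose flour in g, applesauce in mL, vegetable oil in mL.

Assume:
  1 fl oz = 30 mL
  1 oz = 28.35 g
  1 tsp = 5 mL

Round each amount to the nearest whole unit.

powdered sugar: 12 oz; all-purpose flour: 816 g; applesauce: 3 mL; vegetable oil: 144 mL

Scaling factor: 24/10 = 12/5 = 2.4.
powdered sugar: 140 g × 12/5 ÷ 28.35 g/oz ≈ 12 oz
all-purpose flour: 12 oz × 12/5 × 28.35 g/oz ≈ 816 g
applesauce: 0.25 tsp × 12/5 × 5 mL/tsp = 3 mL
vegetable oil: 2 fl oz × 12/5 × 30 mL/fl oz = 144 mL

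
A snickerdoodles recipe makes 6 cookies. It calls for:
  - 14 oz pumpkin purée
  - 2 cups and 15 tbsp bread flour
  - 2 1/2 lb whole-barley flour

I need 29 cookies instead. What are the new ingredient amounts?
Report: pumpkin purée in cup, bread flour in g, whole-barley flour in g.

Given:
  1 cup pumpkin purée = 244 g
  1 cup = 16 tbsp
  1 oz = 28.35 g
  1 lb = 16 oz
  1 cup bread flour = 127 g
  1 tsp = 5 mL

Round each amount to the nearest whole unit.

Scaling factor: 29/6.
pumpkin purée: 14 oz × 29/6 × 28.35 g/oz ÷ 244 g/cup ≈ 8 cup
bread flour: (2 cup + 15 tbsp = 2.9375 cup) × 29/6 × 127 g/cup ≈ 1803 g
whole-barley flour: 2.5 lb × 29/6 × 16 oz/lb × 28.35 g/oz = 5481 g

pumpkin purée: 8 cup; bread flour: 1803 g; whole-barley flour: 5481 g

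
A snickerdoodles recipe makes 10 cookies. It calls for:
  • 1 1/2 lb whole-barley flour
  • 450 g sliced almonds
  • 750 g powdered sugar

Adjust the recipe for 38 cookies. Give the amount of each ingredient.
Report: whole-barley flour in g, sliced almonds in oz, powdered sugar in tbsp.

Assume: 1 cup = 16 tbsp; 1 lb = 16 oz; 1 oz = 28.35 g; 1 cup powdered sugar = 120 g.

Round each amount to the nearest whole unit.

Scaling factor: 38/10 = 19/5 = 3.8.
whole-barley flour: 1.5 lb × 19/5 × 16 oz/lb × 28.35 g/oz ≈ 2586 g
sliced almonds: 450 g × 19/5 ÷ 28.35 g/oz ≈ 60 oz
powdered sugar: 750 g × 19/5 ÷ 120 g/cup × 16 tbsp/cup = 380 tbsp

whole-barley flour: 2586 g; sliced almonds: 60 oz; powdered sugar: 380 tbsp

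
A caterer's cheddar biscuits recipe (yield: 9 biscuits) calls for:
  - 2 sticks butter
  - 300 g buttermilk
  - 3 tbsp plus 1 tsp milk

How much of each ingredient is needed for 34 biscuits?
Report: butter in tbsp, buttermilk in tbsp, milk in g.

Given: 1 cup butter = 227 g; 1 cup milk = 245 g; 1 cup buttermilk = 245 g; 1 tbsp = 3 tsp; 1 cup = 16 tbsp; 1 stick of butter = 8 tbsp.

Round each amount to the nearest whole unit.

butter: 60 tbsp; buttermilk: 74 tbsp; milk: 193 g

Scaling factor: 34/9.
butter: 2 stick × 34/9 × 8 tbsp/stick ≈ 60 tbsp
buttermilk: 300 g × 34/9 ÷ 245 g/cup × 16 tbsp/cup ≈ 74 tbsp
milk: (3 tbsp + 1 tsp = 10/3 tbsp) × 34/9 ÷ 16 tbsp/cup × 245 g/cup ≈ 193 g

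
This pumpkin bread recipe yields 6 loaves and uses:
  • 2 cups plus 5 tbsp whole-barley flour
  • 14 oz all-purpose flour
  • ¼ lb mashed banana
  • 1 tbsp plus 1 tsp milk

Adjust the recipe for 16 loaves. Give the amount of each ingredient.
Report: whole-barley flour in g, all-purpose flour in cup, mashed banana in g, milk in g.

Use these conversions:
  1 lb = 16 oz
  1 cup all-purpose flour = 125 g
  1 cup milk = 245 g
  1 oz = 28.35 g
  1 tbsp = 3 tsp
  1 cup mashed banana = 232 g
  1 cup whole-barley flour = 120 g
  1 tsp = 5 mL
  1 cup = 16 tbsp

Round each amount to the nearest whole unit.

whole-barley flour: 740 g; all-purpose flour: 8 cup; mashed banana: 302 g; milk: 54 g

Scaling factor: 16/6 = 8/3.
whole-barley flour: (2 cup + 5 tbsp = 2.3125 cup) × 8/3 × 120 g/cup = 740 g
all-purpose flour: 14 oz × 8/3 × 28.35 g/oz ÷ 125 g/cup ≈ 8 cup
mashed banana: 0.25 lb × 8/3 × 16 oz/lb × 28.35 g/oz ≈ 302 g
milk: (1 tbsp + 1 tsp = 4/3 tbsp) × 8/3 ÷ 16 tbsp/cup × 245 g/cup ≈ 54 g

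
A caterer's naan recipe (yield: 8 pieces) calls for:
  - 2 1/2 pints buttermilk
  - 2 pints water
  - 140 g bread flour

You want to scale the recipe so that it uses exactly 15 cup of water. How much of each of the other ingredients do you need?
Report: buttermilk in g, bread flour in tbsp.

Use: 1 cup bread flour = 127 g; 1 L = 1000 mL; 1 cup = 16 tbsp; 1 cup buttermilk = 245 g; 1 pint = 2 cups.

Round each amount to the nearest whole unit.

buttermilk: 4594 g; bread flour: 66 tbsp

The original recipe has 4 cup of water, so the scaling factor is 15 ÷ 4 = 15/4 = 3.75.
buttermilk: 2.5 pint × 15/4 × 2 cup/pint × 245 g/cup ≈ 4594 g
bread flour: 140 g × 15/4 ÷ 127 g/cup × 16 tbsp/cup ≈ 66 tbsp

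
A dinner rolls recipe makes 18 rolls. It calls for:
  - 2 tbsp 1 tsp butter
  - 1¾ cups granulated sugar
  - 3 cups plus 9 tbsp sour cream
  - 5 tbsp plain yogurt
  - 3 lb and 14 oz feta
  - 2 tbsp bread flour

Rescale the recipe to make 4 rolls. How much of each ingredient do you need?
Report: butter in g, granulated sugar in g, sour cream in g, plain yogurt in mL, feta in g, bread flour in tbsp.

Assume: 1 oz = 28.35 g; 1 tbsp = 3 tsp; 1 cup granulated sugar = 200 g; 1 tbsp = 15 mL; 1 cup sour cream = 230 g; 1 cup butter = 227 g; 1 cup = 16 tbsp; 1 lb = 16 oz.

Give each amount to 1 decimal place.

butter: 7.4 g; granulated sugar: 77.8 g; sour cream: 182.1 g; plain yogurt: 16.7 mL; feta: 390.6 g; bread flour: 0.4 tbsp

Scaling factor: 4/18 = 2/9.
butter: (2 tbsp + 1 tsp = 7/3 tbsp) × 2/9 ÷ 16 tbsp/cup × 227 g/cup ≈ 7.4 g
granulated sugar: 1.75 cup × 2/9 × 200 g/cup ≈ 77.8 g
sour cream: (3 cup + 9 tbsp = 3.5625 cup) × 2/9 × 230 g/cup ≈ 182.1 g
plain yogurt: 5 tbsp × 2/9 × 15 mL/tbsp ≈ 16.7 mL
feta: (3 lb + 14 oz = 3.875 lb) × 2/9 × 16 oz/lb × 28.35 g/oz = 390.6 g
bread flour: 2 tbsp × 2/9 ≈ 0.4 tbsp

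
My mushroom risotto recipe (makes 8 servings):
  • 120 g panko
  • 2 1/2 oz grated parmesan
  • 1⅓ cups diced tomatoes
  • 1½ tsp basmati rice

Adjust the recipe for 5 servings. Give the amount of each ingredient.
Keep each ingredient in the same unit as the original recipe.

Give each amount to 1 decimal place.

panko: 75.0 g; grated parmesan: 1.6 oz; diced tomatoes: 0.8 cup; basmati rice: 0.9 tsp

Scaling factor: 5/8 = 0.625.
panko: 120 g × 5/8 = 75.0 g
grated parmesan: 2.5 oz × 5/8 ≈ 1.6 oz
diced tomatoes: 4/3 cup × 5/8 ≈ 0.8 cup
basmati rice: 1.5 tsp × 5/8 ≈ 0.9 tsp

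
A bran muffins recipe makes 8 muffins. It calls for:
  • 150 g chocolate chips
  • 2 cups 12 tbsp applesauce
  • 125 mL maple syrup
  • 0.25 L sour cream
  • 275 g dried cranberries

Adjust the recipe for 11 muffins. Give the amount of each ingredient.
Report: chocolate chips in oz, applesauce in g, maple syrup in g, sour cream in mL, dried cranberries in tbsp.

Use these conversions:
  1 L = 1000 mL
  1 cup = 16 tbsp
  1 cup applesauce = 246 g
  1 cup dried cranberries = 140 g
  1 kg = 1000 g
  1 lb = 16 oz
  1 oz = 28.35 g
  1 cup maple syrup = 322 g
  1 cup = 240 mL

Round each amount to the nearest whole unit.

Scaling factor: 11/8 = 1.375.
chocolate chips: 150 g × 11/8 ÷ 28.35 g/oz ≈ 7 oz
applesauce: (2 cup + 12 tbsp = 2.75 cup) × 11/8 × 246 g/cup ≈ 930 g
maple syrup: 125 mL × 11/8 ÷ 240 mL/cup × 322 g/cup ≈ 231 g
sour cream: 0.25 L × 11/8 × 1000 mL/L ≈ 344 mL
dried cranberries: 275 g × 11/8 ÷ 140 g/cup × 16 tbsp/cup ≈ 43 tbsp

chocolate chips: 7 oz; applesauce: 930 g; maple syrup: 231 g; sour cream: 344 mL; dried cranberries: 43 tbsp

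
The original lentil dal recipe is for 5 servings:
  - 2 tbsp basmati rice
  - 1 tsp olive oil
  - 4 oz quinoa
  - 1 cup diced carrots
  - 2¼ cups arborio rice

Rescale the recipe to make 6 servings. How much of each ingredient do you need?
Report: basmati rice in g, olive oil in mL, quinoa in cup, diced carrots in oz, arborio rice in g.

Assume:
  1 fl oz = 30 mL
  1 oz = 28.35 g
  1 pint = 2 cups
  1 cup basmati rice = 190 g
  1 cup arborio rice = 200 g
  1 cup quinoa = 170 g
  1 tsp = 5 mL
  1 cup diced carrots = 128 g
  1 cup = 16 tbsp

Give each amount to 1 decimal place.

basmati rice: 28.5 g; olive oil: 6.0 mL; quinoa: 0.8 cup; diced carrots: 5.4 oz; arborio rice: 540.0 g

Scaling factor: 6/5 = 1.2.
basmati rice: 2 tbsp × 6/5 ÷ 16 tbsp/cup × 190 g/cup = 28.5 g
olive oil: 1 tsp × 6/5 × 5 mL/tsp = 6.0 mL
quinoa: 4 oz × 6/5 × 28.35 g/oz ÷ 170 g/cup ≈ 0.8 cup
diced carrots: 1 cup × 6/5 × 128 g/cup ÷ 28.35 g/oz ≈ 5.4 oz
arborio rice: 2.25 cup × 6/5 × 200 g/cup = 540.0 g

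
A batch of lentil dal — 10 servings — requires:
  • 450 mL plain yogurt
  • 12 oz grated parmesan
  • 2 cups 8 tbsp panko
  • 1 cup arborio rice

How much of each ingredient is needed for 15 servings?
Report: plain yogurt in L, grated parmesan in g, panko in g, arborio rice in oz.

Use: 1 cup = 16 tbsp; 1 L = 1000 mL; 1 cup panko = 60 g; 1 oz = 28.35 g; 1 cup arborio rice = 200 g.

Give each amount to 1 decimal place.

Scaling factor: 15/10 = 3/2 = 1.5.
plain yogurt: 450 mL × 3/2 ÷ 1000 mL/L ≈ 0.7 L
grated parmesan: 12 oz × 3/2 × 28.35 g/oz = 510.3 g
panko: (2 cup + 8 tbsp = 2.5 cup) × 3/2 × 60 g/cup = 225.0 g
arborio rice: 1 cup × 3/2 × 200 g/cup ÷ 28.35 g/oz ≈ 10.6 oz

plain yogurt: 0.7 L; grated parmesan: 510.3 g; panko: 225.0 g; arborio rice: 10.6 oz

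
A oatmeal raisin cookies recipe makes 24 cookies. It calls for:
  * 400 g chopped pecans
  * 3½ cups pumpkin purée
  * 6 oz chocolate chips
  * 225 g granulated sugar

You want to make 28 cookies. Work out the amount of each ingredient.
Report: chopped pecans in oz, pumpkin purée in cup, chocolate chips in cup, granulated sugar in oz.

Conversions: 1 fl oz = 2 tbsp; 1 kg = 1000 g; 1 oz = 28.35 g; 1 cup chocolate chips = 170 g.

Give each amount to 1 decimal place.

Scaling factor: 28/24 = 7/6.
chopped pecans: 400 g × 7/6 ÷ 28.35 g/oz ≈ 16.5 oz
pumpkin purée: 3.5 cup × 7/6 ≈ 4.1 cup
chocolate chips: 6 oz × 7/6 × 28.35 g/oz ÷ 170 g/cup ≈ 1.2 cup
granulated sugar: 225 g × 7/6 ÷ 28.35 g/oz ≈ 9.3 oz

chopped pecans: 16.5 oz; pumpkin purée: 4.1 cup; chocolate chips: 1.2 cup; granulated sugar: 9.3 oz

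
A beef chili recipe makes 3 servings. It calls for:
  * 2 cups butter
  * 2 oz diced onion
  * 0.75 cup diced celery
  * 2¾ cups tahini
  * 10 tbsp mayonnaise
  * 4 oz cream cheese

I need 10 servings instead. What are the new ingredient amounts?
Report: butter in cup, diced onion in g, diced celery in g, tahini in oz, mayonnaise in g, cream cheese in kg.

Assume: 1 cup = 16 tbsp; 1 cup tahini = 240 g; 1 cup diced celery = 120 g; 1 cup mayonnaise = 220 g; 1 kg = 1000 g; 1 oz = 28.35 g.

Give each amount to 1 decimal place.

Scaling factor: 10/3.
butter: 2 cup × 10/3 ≈ 6.7 cup
diced onion: 2 oz × 10/3 × 28.35 g/oz = 189.0 g
diced celery: 0.75 cup × 10/3 × 120 g/cup = 300.0 g
tahini: 2.75 cup × 10/3 × 240 g/cup ÷ 28.35 g/oz ≈ 77.6 oz
mayonnaise: 10 tbsp × 10/3 ÷ 16 tbsp/cup × 220 g/cup ≈ 458.3 g
cream cheese: 4 oz × 10/3 × 28.35 g/oz ÷ 1000 g/kg ≈ 0.4 kg

butter: 6.7 cup; diced onion: 189.0 g; diced celery: 300.0 g; tahini: 77.6 oz; mayonnaise: 458.3 g; cream cheese: 0.4 kg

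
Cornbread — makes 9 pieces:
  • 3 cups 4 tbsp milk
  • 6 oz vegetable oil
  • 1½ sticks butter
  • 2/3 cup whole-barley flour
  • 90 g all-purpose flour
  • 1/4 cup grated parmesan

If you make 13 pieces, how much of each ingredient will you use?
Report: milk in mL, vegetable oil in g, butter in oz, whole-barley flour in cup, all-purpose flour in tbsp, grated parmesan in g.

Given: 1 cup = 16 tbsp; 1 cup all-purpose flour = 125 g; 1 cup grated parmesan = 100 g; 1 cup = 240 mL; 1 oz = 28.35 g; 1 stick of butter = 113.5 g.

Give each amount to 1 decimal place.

milk: 1126.7 mL; vegetable oil: 245.7 g; butter: 8.7 oz; whole-barley flour: 1.0 cup; all-purpose flour: 16.6 tbsp; grated parmesan: 36.1 g

Scaling factor: 13/9.
milk: (3 cup + 4 tbsp = 3.25 cup) × 13/9 × 240 mL/cup ≈ 1126.7 mL
vegetable oil: 6 oz × 13/9 × 28.35 g/oz = 245.7 g
butter: 1.5 stick × 13/9 × 113.5 g/stick ÷ 28.35 g/oz ≈ 8.7 oz
whole-barley flour: 2/3 cup × 13/9 ≈ 1.0 cup
all-purpose flour: 90 g × 13/9 ÷ 125 g/cup × 16 tbsp/cup ≈ 16.6 tbsp
grated parmesan: 0.25 cup × 13/9 × 100 g/cup ≈ 36.1 g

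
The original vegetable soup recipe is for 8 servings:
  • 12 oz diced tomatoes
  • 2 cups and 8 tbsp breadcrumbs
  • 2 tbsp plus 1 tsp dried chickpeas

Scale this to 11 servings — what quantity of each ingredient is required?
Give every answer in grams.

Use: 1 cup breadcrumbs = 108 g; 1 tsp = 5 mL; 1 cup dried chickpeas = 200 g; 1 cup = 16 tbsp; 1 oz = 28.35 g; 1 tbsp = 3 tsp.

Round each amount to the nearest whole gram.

Scaling factor: 11/8 = 1.375.
diced tomatoes: 12 oz × 11/8 × 28.35 g/oz ≈ 468 g
breadcrumbs: (2 cup + 8 tbsp = 2.5 cup) × 11/8 × 108 g/cup ≈ 371 g
dried chickpeas: (2 tbsp + 1 tsp = 7/3 tbsp) × 11/8 ÷ 16 tbsp/cup × 200 g/cup ≈ 40 g

diced tomatoes: 468 g; breadcrumbs: 371 g; dried chickpeas: 40 g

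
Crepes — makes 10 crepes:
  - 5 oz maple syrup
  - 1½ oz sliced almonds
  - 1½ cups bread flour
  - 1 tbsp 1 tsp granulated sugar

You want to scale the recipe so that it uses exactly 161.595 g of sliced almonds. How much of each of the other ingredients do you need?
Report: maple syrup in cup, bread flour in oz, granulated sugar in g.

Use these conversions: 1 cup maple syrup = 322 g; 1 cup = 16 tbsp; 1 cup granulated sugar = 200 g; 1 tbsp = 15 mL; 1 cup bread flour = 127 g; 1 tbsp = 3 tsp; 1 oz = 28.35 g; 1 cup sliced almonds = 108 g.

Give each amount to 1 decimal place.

maple syrup: 1.7 cup; bread flour: 25.5 oz; granulated sugar: 63.3 g

The original recipe has 42.525 g of sliced almonds, so the scaling factor is 161.595 ÷ 42.525 = 19/5 = 3.8.
maple syrup: 5 oz × 19/5 × 28.35 g/oz ÷ 322 g/cup ≈ 1.7 cup
bread flour: 1.5 cup × 19/5 × 127 g/cup ÷ 28.35 g/oz ≈ 25.5 oz
granulated sugar: (1 tbsp + 1 tsp = 4/3 tbsp) × 19/5 ÷ 16 tbsp/cup × 200 g/cup ≈ 63.3 g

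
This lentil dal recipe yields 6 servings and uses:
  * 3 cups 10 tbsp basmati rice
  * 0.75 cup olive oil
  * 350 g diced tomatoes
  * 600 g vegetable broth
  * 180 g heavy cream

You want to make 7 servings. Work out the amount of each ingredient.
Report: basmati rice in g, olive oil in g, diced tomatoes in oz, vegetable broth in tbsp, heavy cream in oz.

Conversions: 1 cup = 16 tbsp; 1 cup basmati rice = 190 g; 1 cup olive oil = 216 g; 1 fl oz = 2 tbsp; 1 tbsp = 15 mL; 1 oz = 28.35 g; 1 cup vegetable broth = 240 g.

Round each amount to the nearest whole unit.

basmati rice: 804 g; olive oil: 189 g; diced tomatoes: 14 oz; vegetable broth: 47 tbsp; heavy cream: 7 oz

Scaling factor: 7/6.
basmati rice: (3 cup + 10 tbsp = 3.625 cup) × 7/6 × 190 g/cup ≈ 804 g
olive oil: 0.75 cup × 7/6 × 216 g/cup = 189 g
diced tomatoes: 350 g × 7/6 ÷ 28.35 g/oz ≈ 14 oz
vegetable broth: 600 g × 7/6 ÷ 240 g/cup × 16 tbsp/cup ≈ 47 tbsp
heavy cream: 180 g × 7/6 ÷ 28.35 g/oz ≈ 7 oz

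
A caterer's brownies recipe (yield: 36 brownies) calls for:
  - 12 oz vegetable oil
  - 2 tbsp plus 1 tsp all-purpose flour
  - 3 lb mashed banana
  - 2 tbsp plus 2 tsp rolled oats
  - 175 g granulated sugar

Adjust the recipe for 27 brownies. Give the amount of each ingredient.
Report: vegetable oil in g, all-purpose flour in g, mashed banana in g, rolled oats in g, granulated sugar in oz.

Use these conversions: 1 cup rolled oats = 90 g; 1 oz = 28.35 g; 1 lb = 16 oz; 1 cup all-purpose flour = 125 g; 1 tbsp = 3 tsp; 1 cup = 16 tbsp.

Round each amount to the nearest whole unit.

Scaling factor: 27/36 = 3/4 = 0.75.
vegetable oil: 12 oz × 3/4 × 28.35 g/oz ≈ 255 g
all-purpose flour: (2 tbsp + 1 tsp = 7/3 tbsp) × 3/4 ÷ 16 tbsp/cup × 125 g/cup ≈ 14 g
mashed banana: 3 lb × 3/4 × 16 oz/lb × 28.35 g/oz ≈ 1021 g
rolled oats: (2 tbsp + 2 tsp = 8/3 tbsp) × 3/4 ÷ 16 tbsp/cup × 90 g/cup ≈ 11 g
granulated sugar: 175 g × 3/4 ÷ 28.35 g/oz ≈ 5 oz

vegetable oil: 255 g; all-purpose flour: 14 g; mashed banana: 1021 g; rolled oats: 11 g; granulated sugar: 5 oz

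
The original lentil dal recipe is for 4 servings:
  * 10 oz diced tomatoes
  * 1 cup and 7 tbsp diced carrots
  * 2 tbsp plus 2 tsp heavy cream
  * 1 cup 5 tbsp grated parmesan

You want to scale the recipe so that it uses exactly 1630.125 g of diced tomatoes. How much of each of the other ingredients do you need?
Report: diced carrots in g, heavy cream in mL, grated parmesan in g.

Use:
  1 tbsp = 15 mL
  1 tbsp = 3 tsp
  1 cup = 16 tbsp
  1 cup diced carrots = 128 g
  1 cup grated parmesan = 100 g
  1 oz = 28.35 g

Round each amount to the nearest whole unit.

The original recipe has 283.5 g of diced tomatoes, so the scaling factor is 1630.125 ÷ 283.5 = 23/4 = 5.75.
diced carrots: (1 cup + 7 tbsp = 1.4375 cup) × 23/4 × 128 g/cup = 1058 g
heavy cream: (2 tbsp + 2 tsp = 8/3 tbsp) × 23/4 × 15 mL/tbsp = 230 mL
grated parmesan: (1 cup + 5 tbsp = 1.3125 cup) × 23/4 × 100 g/cup ≈ 755 g

diced carrots: 1058 g; heavy cream: 230 mL; grated parmesan: 755 g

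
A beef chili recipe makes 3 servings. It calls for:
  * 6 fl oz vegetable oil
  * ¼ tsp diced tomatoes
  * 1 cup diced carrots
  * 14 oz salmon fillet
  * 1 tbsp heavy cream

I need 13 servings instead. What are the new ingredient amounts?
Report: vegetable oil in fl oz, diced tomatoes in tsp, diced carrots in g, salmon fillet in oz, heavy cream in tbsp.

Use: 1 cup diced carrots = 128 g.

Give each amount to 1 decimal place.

Scaling factor: 13/3.
vegetable oil: 6 fl oz × 13/3 = 26.0 fl oz
diced tomatoes: 0.25 tsp × 13/3 ≈ 1.1 tsp
diced carrots: 1 cup × 13/3 × 128 g/cup ≈ 554.7 g
salmon fillet: 14 oz × 13/3 ≈ 60.7 oz
heavy cream: 1 tbsp × 13/3 ≈ 4.3 tbsp

vegetable oil: 26.0 fl oz; diced tomatoes: 1.1 tsp; diced carrots: 554.7 g; salmon fillet: 60.7 oz; heavy cream: 4.3 tbsp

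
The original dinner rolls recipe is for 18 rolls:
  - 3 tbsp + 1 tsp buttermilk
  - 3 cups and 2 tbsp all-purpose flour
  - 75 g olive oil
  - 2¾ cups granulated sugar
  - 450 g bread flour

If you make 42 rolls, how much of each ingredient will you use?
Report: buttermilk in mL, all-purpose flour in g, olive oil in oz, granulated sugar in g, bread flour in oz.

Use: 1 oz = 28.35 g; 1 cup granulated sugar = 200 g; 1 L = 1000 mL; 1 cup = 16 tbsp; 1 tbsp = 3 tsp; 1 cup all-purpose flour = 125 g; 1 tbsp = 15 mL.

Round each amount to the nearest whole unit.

buttermilk: 117 mL; all-purpose flour: 911 g; olive oil: 6 oz; granulated sugar: 1283 g; bread flour: 37 oz

Scaling factor: 42/18 = 7/3.
buttermilk: (3 tbsp + 1 tsp = 10/3 tbsp) × 7/3 × 15 mL/tbsp ≈ 117 mL
all-purpose flour: (3 cup + 2 tbsp = 3.125 cup) × 7/3 × 125 g/cup ≈ 911 g
olive oil: 75 g × 7/3 ÷ 28.35 g/oz ≈ 6 oz
granulated sugar: 2.75 cup × 7/3 × 200 g/cup ≈ 1283 g
bread flour: 450 g × 7/3 ÷ 28.35 g/oz ≈ 37 oz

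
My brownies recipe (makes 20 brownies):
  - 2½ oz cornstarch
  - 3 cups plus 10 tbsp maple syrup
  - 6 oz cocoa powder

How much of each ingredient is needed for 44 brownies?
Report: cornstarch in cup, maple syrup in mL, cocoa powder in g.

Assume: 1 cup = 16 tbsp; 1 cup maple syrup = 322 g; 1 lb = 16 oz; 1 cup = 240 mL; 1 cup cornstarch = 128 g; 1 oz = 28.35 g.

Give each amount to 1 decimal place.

Scaling factor: 44/20 = 11/5 = 2.2.
cornstarch: 2.5 oz × 11/5 × 28.35 g/oz ÷ 128 g/cup ≈ 1.2 cup
maple syrup: (3 cup + 10 tbsp = 3.625 cup) × 11/5 × 240 mL/cup = 1914.0 mL
cocoa powder: 6 oz × 11/5 × 28.35 g/oz ≈ 374.2 g

cornstarch: 1.2 cup; maple syrup: 1914.0 mL; cocoa powder: 374.2 g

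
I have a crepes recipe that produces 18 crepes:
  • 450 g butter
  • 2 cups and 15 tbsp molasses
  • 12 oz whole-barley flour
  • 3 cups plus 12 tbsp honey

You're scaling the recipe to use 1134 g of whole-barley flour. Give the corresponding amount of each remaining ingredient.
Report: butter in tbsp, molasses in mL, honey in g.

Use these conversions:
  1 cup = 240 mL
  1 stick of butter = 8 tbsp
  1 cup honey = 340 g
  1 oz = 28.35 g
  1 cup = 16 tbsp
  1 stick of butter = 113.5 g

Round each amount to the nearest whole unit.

The original recipe has 340.2 g of whole-barley flour, so the scaling factor is 1134 ÷ 340.2 = 10/3.
butter: 450 g × 10/3 ÷ 113.5 g/stick × 8 tbsp/stick ≈ 106 tbsp
molasses: (2 cup + 15 tbsp = 2.9375 cup) × 10/3 × 240 mL/cup = 2350 mL
honey: (3 cup + 12 tbsp = 3.75 cup) × 10/3 × 340 g/cup = 4250 g

butter: 106 tbsp; molasses: 2350 mL; honey: 4250 g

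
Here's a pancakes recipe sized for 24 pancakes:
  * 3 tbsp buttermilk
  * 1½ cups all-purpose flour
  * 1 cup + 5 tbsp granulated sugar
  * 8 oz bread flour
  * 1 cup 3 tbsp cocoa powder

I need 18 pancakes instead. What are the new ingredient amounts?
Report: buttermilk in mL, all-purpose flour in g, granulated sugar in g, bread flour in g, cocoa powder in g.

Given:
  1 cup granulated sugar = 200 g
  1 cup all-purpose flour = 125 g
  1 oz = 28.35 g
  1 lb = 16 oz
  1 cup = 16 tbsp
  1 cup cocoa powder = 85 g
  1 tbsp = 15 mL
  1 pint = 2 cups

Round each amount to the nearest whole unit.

Scaling factor: 18/24 = 3/4 = 0.75.
buttermilk: 3 tbsp × 3/4 × 15 mL/tbsp ≈ 34 mL
all-purpose flour: 1.5 cup × 3/4 × 125 g/cup ≈ 141 g
granulated sugar: (1 cup + 5 tbsp = 1.3125 cup) × 3/4 × 200 g/cup ≈ 197 g
bread flour: 8 oz × 3/4 × 28.35 g/oz ≈ 170 g
cocoa powder: (1 cup + 3 tbsp = 1.1875 cup) × 3/4 × 85 g/cup ≈ 76 g

buttermilk: 34 mL; all-purpose flour: 141 g; granulated sugar: 197 g; bread flour: 170 g; cocoa powder: 76 g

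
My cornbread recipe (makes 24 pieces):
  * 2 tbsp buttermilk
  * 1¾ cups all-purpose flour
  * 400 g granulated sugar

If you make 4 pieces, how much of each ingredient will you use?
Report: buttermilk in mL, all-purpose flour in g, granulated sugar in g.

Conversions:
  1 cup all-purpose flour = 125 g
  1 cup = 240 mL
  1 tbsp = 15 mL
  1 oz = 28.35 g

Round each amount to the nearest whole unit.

buttermilk: 5 mL; all-purpose flour: 36 g; granulated sugar: 67 g

Scaling factor: 4/24 = 1/6.
buttermilk: 2 tbsp × 1/6 × 15 mL/tbsp = 5 mL
all-purpose flour: 1.75 cup × 1/6 × 125 g/cup ≈ 36 g
granulated sugar: 400 g × 1/6 ≈ 67 g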